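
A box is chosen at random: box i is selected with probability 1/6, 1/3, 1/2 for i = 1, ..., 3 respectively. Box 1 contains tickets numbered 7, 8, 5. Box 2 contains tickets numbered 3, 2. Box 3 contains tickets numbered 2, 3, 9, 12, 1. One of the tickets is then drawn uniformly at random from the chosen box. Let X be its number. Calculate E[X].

E[X | box 1] = (7+8+5)/3 = 20/3.
E[X | box 2] = (3+2)/2 = 5/2.
E[X | box 3] = (2+3+9+12+1)/5 = 27/5.
By the law of total expectation,
E[X] = (1/6)·(20/3) + (1/3)·(5/2) + (1/2)·(27/5) = 209/45.

209/45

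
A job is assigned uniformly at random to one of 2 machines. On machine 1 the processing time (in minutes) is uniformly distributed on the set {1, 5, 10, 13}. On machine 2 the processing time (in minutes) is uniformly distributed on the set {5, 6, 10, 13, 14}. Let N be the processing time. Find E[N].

337/40

E[N | machine 1] = (1+5+10+13)/4 = 29/4.
E[N | machine 2] = (5+6+10+13+14)/5 = 48/5.
By the law of total expectation,
E[N] = (1/2)·(29/4) + (1/2)·(48/5) = 337/40.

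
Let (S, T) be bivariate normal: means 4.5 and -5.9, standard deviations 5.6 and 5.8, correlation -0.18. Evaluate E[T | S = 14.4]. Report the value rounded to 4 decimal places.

-7.7456

E[T | S=x] = μ_T + ρ(σ_T/σ_S)(x − μ_S) for jointly normal variables.
E[T | S=14.4] = -5.9 + (-0.18)·(5.8/5.6)·(14.4 − (4.5)) = -5.9 + (-0.186429)·(9.9) = -7.7456.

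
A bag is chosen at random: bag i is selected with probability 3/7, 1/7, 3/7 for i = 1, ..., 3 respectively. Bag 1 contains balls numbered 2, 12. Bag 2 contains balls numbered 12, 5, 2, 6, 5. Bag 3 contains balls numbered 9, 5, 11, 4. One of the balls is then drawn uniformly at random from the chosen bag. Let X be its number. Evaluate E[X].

E[X | bag 1] = (2+12)/2 = 7.
E[X | bag 2] = (12+5+2+6+5)/5 = 6.
E[X | bag 3] = (9+5+11+4)/4 = 29/4.
E[X] = (3/7)·(7) + (1/7)·(6) + (3/7)·(29/4) = 195/28.

195/28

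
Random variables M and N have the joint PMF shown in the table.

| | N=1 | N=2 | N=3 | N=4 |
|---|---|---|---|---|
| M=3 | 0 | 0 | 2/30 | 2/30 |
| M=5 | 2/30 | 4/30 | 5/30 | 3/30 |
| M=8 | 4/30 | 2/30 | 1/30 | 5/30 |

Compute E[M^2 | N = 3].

P(N = 3) = 4/15.
Σ M^2·P over the event = 9·(2/30) + 25·(5/30) + 64·(1/30) = 69/10.
E[M^2 | N = 3] = (69/10) / (4/15) = 207/8.

207/8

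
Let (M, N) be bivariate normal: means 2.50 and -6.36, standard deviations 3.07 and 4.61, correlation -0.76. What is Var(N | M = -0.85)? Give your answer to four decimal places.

Var(N | M=x) = (1 − ρ²)·σ_N².
Var(N | M=-0.85) = (4.61)²·(1 − (-0.76)²) = 21.2521·0.4224 = 8.9769.

8.9769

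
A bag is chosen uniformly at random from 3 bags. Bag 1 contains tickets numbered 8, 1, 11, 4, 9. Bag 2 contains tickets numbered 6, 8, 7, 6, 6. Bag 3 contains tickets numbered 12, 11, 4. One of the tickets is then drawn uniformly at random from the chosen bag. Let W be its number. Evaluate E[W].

E[W | bag 1] = (8+1+11+4+9)/5 = 33/5.
E[W | bag 2] = (6+8+7+6+6)/5 = 33/5.
E[W | bag 3] = (12+11+4)/3 = 9.
E[W] = (1/3)·(33/5) + (1/3)·(33/5) + (1/3)·(9) = 37/5.

37/5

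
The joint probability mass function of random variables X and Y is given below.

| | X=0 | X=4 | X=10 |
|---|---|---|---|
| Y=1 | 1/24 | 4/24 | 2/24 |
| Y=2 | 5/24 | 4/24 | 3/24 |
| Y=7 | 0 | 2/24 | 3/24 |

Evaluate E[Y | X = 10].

29/8

P(X = 10) = 1/3.
Summing Y·P(X=x,Y=y) over the conditioning event gives 29/24.
E[Y | X = 10] = (29/24) / (1/3) = 29/8.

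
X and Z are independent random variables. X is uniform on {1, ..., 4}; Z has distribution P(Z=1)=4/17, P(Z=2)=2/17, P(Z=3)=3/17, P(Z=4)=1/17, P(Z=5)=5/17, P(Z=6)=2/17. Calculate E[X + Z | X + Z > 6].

P(X + Z > 6) = 7/17.
Summing (X+Z)·P(x,y) over outcomes with X + Z > 6 gives 56/17.
E[X + Z | X + Z > 6] = (56/17) / (7/17) = 8.

8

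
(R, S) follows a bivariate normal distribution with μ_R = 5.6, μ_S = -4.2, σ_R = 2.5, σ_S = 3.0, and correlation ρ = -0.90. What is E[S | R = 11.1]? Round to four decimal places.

The regression of S on R has slope ρ·σ_S/σ_R and passes through (μ_R, μ_S).
E[S | R=11.1] = -4.2 + (-0.90)·(3.0/2.5)·(11.1 − (5.6)) = -4.2 + (-1.08)·(5.5) = -10.1400.

-10.1400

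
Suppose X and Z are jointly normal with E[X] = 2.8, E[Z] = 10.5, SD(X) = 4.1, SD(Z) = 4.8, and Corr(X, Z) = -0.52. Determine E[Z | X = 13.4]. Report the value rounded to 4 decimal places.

4.0469

E[Z | X=x] = μ_Z + ρ(σ_Z/σ_X)(x − μ_X) for jointly normal variables.
E[Z | X=13.4] = 10.5 + (-0.52)·(4.8/4.1)·(13.4 − (2.8)) = 10.5 + (-0.60878)·(10.6) = 4.0469.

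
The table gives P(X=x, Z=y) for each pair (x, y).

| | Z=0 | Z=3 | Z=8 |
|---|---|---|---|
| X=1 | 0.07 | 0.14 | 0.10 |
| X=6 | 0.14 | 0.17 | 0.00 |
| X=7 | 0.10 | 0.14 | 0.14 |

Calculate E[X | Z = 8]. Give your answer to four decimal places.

4.5000

P(Z = 8) = 0.24.
Σ X·P over the event = 1·(0.10) + 7·(0.14) = 1.08.
E[X | Z = 8] = (1.08) / (0.24) = 4.5000.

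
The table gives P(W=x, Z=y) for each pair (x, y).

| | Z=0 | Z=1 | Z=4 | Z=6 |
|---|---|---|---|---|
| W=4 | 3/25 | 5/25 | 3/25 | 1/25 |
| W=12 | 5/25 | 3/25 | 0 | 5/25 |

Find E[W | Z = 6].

32/3

P(Z = 6) = 6/25.
Σ W·P over the event = 4·(1/25) + 12·(5/25) = 64/25.
E[W | Z = 6] = (64/25) / (6/25) = 32/3.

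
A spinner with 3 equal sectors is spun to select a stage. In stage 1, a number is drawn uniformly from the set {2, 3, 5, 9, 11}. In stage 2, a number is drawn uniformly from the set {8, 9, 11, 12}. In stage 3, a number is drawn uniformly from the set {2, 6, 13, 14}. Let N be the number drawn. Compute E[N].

E[N | stage 1] = (2+3+5+9+11)/5 = 6.
E[N | stage 2] = (8+9+11+12)/4 = 10.
E[N | stage 3] = (2+6+13+14)/4 = 35/4.
E[N] = (1/3)·(6) + (1/3)·(10) + (1/3)·(35/4) = 33/4.

33/4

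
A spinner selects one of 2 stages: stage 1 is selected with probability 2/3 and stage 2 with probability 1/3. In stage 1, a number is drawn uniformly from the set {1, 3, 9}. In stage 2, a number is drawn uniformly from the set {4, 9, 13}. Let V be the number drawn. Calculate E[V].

52/9

E[V | stage 1] = (1+3+9)/3 = 13/3.
E[V | stage 2] = (4+9+13)/3 = 26/3.
By the law of total expectation,
E[V] = (2/3)·(13/3) + (1/3)·(26/3) = 52/9.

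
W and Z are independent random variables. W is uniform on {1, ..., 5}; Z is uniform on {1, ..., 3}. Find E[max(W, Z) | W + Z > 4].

P(W + Z > 4) = 3/5.
Summing max(W,Z)·P(x,y) over outcomes with W + Z > 4 gives 12/5.
E[max(W, Z) | W + Z > 4] = (12/5) / (3/5) = 4.

4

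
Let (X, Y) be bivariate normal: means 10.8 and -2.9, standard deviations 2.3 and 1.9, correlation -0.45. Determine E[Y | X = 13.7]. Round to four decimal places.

-3.9780

For a bivariate normal, E[Y | X=x] = μ_Y + ρ·(σ_Y/σ_X)·(x − μ_X).
E[Y | X=13.7] = -2.9 + (-0.45)·(1.9/2.3)·(13.7 − (10.8)) = -2.9 + (-0.37174)·(2.9) = -3.9780.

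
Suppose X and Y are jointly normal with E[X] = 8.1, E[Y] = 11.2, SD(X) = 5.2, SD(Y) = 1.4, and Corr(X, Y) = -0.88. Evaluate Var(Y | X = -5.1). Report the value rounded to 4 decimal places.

For a bivariate normal, Var(Y | X=x) = σ_Y²(1 − ρ²).
Var(Y | X=-5.1) = (1.4)²·(1 − (-0.88)²) = 1.96·0.2256 = 0.4422.

0.4422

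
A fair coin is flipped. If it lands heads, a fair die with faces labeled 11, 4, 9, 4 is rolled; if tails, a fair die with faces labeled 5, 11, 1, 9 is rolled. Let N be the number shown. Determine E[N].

E[N | heads] = (11+4+9+4)/4 = 7.
E[N | tails] = (5+11+1+9)/4 = 13/2.
E[N] = (1/2)·(7) + (1/2)·(13/2) = 27/4.

27/4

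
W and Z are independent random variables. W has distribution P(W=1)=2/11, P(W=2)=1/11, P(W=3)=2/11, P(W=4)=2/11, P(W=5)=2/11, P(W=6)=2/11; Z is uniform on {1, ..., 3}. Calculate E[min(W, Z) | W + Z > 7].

P(W + Z > 7) = 2/11.
Summing min(W,Z)·P(x,y) over outcomes with W + Z > 7 gives 16/33.
E[min(W, Z) | W + Z > 7] = (16/33) / (2/11) = 8/3.

8/3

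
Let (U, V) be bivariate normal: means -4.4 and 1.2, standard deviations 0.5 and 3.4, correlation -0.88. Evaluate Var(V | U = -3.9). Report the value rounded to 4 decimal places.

2.6079

The conditional variance in a bivariate normal is σ_V²(1 − ρ²), independent of x.
Var(V | U=-3.9) = (3.4)²·(1 − (-0.88)²) = 11.56·0.2256 = 2.6079.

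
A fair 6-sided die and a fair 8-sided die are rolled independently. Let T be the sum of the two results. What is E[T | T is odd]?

P(T is odd) = 1/2.
Σ over the event: 3·1/24 + 5·1/12 + 7·1/8 + 9·1/8 + 11·1/12 + 13·1/24 = 4.
E[T | T is odd] = (4) / (1/2) = 8.

8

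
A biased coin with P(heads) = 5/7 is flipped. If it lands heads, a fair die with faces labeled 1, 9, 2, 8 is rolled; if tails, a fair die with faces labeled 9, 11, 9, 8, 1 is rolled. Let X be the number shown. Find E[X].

E[X | heads] = (1+9+2+8)/4 = 5.
E[X | tails] = (9+11+9+8+1)/5 = 38/5.
By the law of total expectation,
E[X] = (5/7)·(5) + (2/7)·(38/5) = 201/35.

201/35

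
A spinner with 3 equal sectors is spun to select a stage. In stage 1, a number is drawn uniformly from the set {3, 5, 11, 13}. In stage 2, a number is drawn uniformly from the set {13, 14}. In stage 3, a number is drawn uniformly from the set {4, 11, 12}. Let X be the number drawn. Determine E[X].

E[X | stage 1] = (3+5+11+13)/4 = 8.
E[X | stage 2] = (13+14)/2 = 27/2.
E[X | stage 3] = (4+11+12)/3 = 9.
E[X] = (1/3)·(8) + (1/3)·(27/2) + (1/3)·(9) = 61/6.

61/6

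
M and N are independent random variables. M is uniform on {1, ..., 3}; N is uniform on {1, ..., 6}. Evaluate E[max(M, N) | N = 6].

P(N = 6) = 1/6.
Summing max(M,N)·P(x,y) over outcomes with N = 6 gives 1.
E[max(M, N) | N = 6] = (1) / (1/6) = 6.

6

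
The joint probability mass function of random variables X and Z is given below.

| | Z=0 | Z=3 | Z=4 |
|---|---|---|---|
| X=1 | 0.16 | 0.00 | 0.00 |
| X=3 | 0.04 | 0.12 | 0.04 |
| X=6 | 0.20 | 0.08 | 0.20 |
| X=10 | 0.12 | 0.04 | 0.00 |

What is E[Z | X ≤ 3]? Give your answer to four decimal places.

1.4444

P(X ≤ 3) = 0.36.
Σ Z·P over the event = 0·(0.16) + 0·(0.04) + 3·(0.12) + 4·(0.04) = 0.52.
E[Z | X ≤ 3] = (0.52) / (0.36) = 1.4444.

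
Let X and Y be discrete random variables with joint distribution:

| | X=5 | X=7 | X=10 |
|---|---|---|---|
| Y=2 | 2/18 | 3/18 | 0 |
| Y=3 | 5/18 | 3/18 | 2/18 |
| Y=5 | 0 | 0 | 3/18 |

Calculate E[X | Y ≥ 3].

96/13

P(Y ≥ 3) = 13/18.
Σ X·P over the event = 5·(5/18) + 7·(3/18) + 10·(2/18) + 10·(3/18) = 16/3.
E[X | Y ≥ 3] = (16/3) / (13/18) = 96/13.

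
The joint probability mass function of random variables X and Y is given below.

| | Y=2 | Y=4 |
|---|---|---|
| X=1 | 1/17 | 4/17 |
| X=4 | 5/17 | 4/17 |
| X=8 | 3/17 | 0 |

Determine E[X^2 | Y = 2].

91/3

P(Y = 2) = 9/17.
Σ X^2·P over the event = 1·(1/17) + 16·(5/17) + 64·(3/17) = 273/17.
E[X^2 | Y = 2] = (273/17) / (9/17) = 91/3.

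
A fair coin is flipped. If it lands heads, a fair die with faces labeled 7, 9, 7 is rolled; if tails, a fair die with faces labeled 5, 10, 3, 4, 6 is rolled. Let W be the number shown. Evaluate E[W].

E[W | heads] = (7+9+7)/3 = 23/3.
E[W | tails] = (5+10+3+4+6)/5 = 28/5.
E[W] = (1/2)·(23/3) + (1/2)·(28/5) = 199/30.

199/30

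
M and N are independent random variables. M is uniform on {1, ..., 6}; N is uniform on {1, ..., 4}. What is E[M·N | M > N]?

P(M > N) = 7/12.
Summing MN·P(x,y) over outcomes with M > N gives 145/24.
E[M·N | M > N] = (145/24) / (7/12) = 145/14.

145/14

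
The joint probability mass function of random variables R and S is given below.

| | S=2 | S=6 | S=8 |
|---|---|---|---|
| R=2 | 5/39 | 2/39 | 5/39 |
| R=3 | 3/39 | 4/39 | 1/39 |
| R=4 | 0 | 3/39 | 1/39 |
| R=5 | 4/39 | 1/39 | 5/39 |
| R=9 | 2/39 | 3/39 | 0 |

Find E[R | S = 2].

P(S = 2) = 14/39.
Σ R·P over the event = 2·(5/39) + 3·(3/39) + 5·(4/39) + 9·(2/39) = 19/13.
E[R | S = 2] = (19/13) / (14/39) = 57/14.

57/14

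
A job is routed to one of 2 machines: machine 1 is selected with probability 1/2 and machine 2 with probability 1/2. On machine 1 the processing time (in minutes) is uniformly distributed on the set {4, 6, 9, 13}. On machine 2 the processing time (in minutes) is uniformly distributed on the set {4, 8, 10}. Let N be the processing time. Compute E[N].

23/3

E[N | machine 1] = (4+6+9+13)/4 = 8.
E[N | machine 2] = (4+8+10)/3 = 22/3.
By the law of total expectation,
E[N] = (1/2)·(8) + (1/2)·(22/3) = 23/3.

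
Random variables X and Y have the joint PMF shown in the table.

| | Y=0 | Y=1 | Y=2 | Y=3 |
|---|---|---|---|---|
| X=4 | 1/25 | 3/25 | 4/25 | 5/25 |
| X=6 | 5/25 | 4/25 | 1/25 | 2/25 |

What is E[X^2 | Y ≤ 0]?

P(Y ≤ 0) = 6/25.
Σ X^2·P over the event = 16·(1/25) + 36·(5/25) = 196/25.
E[X^2 | Y ≤ 0] = (196/25) / (6/25) = 98/3.

98/3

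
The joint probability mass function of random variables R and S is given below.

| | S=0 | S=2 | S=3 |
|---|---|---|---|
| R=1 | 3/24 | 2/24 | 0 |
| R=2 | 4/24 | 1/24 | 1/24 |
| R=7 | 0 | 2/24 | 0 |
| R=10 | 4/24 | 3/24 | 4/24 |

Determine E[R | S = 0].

P(S = 0) = 11/24.
Σ R·P over the event = 1·(3/24) + 2·(4/24) + 10·(4/24) = 17/8.
E[R | S = 0] = (17/8) / (11/24) = 51/11.

51/11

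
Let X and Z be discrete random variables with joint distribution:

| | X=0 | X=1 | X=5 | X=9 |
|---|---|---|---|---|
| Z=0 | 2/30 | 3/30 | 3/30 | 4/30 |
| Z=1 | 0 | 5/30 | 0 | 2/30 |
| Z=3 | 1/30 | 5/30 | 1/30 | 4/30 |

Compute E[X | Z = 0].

9/2

P(Z = 0) = 2/5.
Σ X·P over the event = 0·(2/30) + 1·(3/30) + 5·(3/30) + 9·(4/30) = 9/5.
E[X | Z = 0] = (9/5) / (2/5) = 9/2.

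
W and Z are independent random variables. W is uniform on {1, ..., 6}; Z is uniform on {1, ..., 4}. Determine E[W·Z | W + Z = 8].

43/3

Outcomes with W + Z = 8: (4,4), (5,3), (6,2), each with probability 1/24.
E[W·Z | W + Z = 8] = (16 + 15 + 12) / 3 = 43/3.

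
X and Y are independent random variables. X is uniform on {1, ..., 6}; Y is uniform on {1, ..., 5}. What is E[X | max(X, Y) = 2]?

Outcomes with max(X, Y) = 2: (1,2), (2,1), (2,2), each with probability 1/30.
E[X | max(X, Y) = 2] = (1 + 2 + 2) / 3 = 5/3.

5/3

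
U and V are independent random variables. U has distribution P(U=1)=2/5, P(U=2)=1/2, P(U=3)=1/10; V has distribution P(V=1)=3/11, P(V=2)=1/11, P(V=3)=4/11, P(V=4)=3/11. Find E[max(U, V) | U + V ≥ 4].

262/79

P(U + V ≥ 4) = 79/110.
Summing max(U,V)·P(x,y) over outcomes with U + V ≥ 4 gives 131/55.
E[max(U, V) | U + V ≥ 4] = (131/55) / (79/110) = 262/79.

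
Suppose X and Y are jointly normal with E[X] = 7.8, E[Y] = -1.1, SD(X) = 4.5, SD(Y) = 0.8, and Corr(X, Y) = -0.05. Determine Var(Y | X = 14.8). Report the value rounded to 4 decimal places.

0.6384

Var(Y | X=x) = (1 − ρ²)·σ_Y².
Var(Y | X=14.8) = (0.8)²·(1 − (-0.05)²) = 0.64·0.9975 = 0.6384.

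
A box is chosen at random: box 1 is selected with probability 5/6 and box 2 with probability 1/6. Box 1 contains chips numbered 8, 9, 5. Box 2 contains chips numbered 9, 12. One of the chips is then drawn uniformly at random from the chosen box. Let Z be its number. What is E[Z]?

E[Z | box 1] = (8+9+5)/3 = 22/3.
E[Z | box 2] = (9+12)/2 = 21/2.
By the law of total expectation,
E[Z] = (5/6)·(22/3) + (1/6)·(21/2) = 283/36.

283/36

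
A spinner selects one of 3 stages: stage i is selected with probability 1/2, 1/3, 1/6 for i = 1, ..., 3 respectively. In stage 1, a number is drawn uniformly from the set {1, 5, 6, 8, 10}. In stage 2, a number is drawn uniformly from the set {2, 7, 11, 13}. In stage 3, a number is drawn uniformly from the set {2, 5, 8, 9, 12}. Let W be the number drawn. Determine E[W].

139/20

E[W | stage 1] = (1+5+6+8+10)/5 = 6.
E[W | stage 2] = (2+7+11+13)/4 = 33/4.
E[W | stage 3] = (2+5+8+9+12)/5 = 36/5.
By the law of total expectation,
E[W] = (1/2)·(6) + (1/3)·(33/4) + (1/6)·(36/5) = 139/20.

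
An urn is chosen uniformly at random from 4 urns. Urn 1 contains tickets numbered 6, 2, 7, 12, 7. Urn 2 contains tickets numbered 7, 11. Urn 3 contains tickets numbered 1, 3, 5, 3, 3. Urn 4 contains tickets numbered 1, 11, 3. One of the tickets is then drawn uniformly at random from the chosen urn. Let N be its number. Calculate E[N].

E[N | urn 1] = (6+2+7+12+7)/5 = 34/5.
E[N | urn 2] = (7+11)/2 = 9.
E[N | urn 3] = (1+3+5+3+3)/5 = 3.
E[N | urn 4] = (1+11+3)/3 = 5.
E[N] = (1/4)·(34/5) + (1/4)·(9) + (1/4)·(3) + (1/4)·(5) = 119/20.

119/20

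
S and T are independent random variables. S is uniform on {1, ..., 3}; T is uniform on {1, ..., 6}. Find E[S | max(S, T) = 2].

5/3

Outcomes with max(S, T) = 2: (1,2), (2,1), (2,2), each with probability 1/18.
E[S | max(S, T) = 2] = (1 + 2 + 2) / 3 = 5/3.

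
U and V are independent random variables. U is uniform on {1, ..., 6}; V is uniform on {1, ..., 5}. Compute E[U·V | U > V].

P(U > V) = 1/2.
Summing UV·P(x,y) over outcomes with U > V gives 35/6.
E[U·V | U > V] = (35/6) / (1/2) = 35/3.

35/3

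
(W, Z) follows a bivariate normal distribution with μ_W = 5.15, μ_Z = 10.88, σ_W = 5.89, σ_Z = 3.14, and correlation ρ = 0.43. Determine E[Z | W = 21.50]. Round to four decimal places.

E[Z | W=x] = μ_Z + ρ(σ_Z/σ_W)(x − μ_W) for jointly normal variables.
E[Z | W=21.50] = 10.88 + (0.43)·(3.14/5.89)·(21.50 − (5.15)) = 10.88 + (0.229236)·(16.35) = 14.6280.

14.6280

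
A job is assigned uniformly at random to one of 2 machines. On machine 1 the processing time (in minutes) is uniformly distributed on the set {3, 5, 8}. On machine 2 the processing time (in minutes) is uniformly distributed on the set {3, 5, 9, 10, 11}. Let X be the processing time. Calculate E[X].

E[X | machine 1] = (3+5+8)/3 = 16/3.
E[X | machine 2] = (3+5+9+10+11)/5 = 38/5.
By the law of total expectation,
E[X] = (1/2)·(16/3) + (1/2)·(38/5) = 97/15.

97/15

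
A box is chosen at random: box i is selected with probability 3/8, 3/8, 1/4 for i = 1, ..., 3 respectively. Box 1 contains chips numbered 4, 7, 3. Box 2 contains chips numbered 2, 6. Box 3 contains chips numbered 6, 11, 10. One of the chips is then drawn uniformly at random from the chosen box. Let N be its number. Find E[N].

11/2

E[N | box 1] = (4+7+3)/3 = 14/3.
E[N | box 2] = (2+6)/2 = 4.
E[N | box 3] = (6+11+10)/3 = 9.
E[N] = (3/8)·(14/3) + (3/8)·(4) + (1/4)·(9) = 11/2.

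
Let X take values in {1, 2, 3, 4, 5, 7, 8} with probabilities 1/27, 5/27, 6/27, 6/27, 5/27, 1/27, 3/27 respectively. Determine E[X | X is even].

P(X is even) = 14/27.
Σ over the event: 2·5/27 + 4·2/9 + 8·1/9 = 58/27.
E[X | X is even] = (58/27) / (14/27) = 29/7.

29/7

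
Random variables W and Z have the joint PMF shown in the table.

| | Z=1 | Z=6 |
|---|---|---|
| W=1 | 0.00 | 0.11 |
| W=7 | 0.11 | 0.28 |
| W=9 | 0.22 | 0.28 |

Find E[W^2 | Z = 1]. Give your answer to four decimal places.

70.3333

P(Z = 1) = 0.33.
Σ W^2·P over the event = 49·(0.11) + 81·(0.22) = 23.21.
E[W^2 | Z = 1] = (23.21) / (0.33) = 70.3333.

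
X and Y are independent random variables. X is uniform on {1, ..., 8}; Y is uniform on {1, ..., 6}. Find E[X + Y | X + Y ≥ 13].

Outcomes with X + Y ≥ 13: (7,6), (8,5), (8,6), each with probability 1/48.
E[X + Y | X + Y ≥ 13] = (13 + 13 + 14) / 3 = 40/3.

40/3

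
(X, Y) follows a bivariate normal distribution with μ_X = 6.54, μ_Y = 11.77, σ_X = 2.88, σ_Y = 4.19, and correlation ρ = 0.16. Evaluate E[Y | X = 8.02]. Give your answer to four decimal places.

12.1145

E[Y | X=x] = μ_Y + ρ(σ_Y/σ_X)(x − μ_X) for jointly normal variables.
E[Y | X=8.02] = 11.77 + (0.16)·(4.19/2.88)·(8.02 − (6.54)) = 11.77 + (0.23278)·(1.48) = 12.1145.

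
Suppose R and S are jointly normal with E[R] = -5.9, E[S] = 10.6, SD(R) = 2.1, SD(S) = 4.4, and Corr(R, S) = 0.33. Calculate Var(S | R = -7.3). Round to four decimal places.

17.2517

Var(S | R=x) = (1 − ρ²)·σ_S².
Var(S | R=-7.3) = (4.4)²·(1 − (0.33)²) = 19.36·0.8911 = 17.2517.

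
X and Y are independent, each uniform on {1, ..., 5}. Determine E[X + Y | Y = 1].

4

Outcomes with Y = 1: (1,1), (2,1), (3,1), (4,1), (5,1), each with probability 1/25.
E[X + Y | Y = 1] = (2 + 3 + 4 + 5 + 6) / 5 = 4.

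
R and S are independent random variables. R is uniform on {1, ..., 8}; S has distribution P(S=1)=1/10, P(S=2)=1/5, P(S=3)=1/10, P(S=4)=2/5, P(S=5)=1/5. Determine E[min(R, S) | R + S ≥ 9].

P(R + S ≥ 9) = 17/40.
Summing min(R,S)·P(x,y) over outcomes with R + S ≥ 9 gives 13/8.
E[min(R, S) | R + S ≥ 9] = (13/8) / (17/40) = 65/17.

65/17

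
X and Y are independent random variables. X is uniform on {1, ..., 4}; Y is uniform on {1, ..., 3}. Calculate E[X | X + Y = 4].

Outcomes with X + Y = 4: (1,3), (2,2), (3,1), each with probability 1/12.
E[X | X + Y = 4] = (1 + 2 + 3) / 3 = 2.

2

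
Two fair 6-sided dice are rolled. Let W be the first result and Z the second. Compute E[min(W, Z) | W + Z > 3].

8/3

P(W + Z > 3) = 11/12.
Summing min(W,Z)·P(x,y) over outcomes with W + Z > 3 gives 22/9.
E[min(W, Z) | W + Z > 3] = (22/9) / (11/12) = 8/3.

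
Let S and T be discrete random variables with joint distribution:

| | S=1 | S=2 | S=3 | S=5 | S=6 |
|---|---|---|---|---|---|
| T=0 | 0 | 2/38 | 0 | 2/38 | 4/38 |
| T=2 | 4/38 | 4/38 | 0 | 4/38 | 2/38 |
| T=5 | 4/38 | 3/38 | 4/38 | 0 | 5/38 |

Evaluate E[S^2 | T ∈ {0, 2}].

P(T ∈ {0, 2}) = 11/19.
Σ S^2·P over the event = 1·(4/38) + 4·(2/38) + 4·(4/38) + 25·(2/38) + 25·(4/38) + 36·(4/38) + 36·(2/38) = 197/19.
E[S^2 | T ∈ {0, 2}] = (197/19) / (11/19) = 197/11.

197/11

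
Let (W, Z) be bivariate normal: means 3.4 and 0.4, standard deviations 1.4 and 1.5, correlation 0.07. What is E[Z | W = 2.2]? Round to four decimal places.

For a bivariate normal, E[Z | W=x] = μ_Z + ρ·(σ_Z/σ_W)·(x − μ_W).
E[Z | W=2.2] = 0.4 + (0.07)·(1.5/1.4)·(2.2 − (3.4)) = 0.4 + (0.075)·(-1.2) = 0.3100.

0.3100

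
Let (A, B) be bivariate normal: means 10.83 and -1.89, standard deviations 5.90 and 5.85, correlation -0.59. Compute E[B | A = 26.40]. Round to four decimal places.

For a bivariate normal, E[B | A=x] = μ_B + ρ·(σ_B/σ_A)·(x − μ_A).
E[B | A=26.40] = -1.89 + (-0.59)·(5.85/5.90)·(26.40 − (10.83)) = -1.89 + (-0.585)·(15.57) = -10.9985.

-10.9985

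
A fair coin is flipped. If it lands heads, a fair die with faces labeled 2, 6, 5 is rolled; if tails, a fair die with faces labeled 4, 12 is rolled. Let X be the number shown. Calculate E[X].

37/6

E[X | heads] = (2+6+5)/3 = 13/3.
E[X | tails] = (4+12)/2 = 8.
By the law of total expectation,
E[X] = (1/2)·(13/3) + (1/2)·(8) = 37/6.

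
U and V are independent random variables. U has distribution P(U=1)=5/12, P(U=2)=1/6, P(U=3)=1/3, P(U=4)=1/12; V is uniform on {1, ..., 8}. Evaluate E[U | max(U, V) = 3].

45/19

P(max(U, V) = 3) = 19/96.
Summing U·P(x,y) over outcomes with max(U, V) = 3 gives 15/32.
E[U | max(U, V) = 3] = (15/32) / (19/96) = 45/19.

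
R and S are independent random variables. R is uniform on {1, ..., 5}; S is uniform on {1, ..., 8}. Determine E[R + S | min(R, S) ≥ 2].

P(min(R, S) ≥ 2) = 7/10.
Summing (R+S)·P(x,y) over outcomes with min(R, S) ≥ 2 gives 119/20.
E[R + S | min(R, S) ≥ 2] = (119/20) / (7/10) = 17/2.

17/2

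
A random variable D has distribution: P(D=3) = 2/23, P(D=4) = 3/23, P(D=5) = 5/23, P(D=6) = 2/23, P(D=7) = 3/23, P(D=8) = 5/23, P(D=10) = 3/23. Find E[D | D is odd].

26/5

P(D is odd) = 10/23.
Σ over the event: 3·2/23 + 5·5/23 + 7·3/23 = 52/23.
E[D | D is odd] = (52/23) / (10/23) = 26/5.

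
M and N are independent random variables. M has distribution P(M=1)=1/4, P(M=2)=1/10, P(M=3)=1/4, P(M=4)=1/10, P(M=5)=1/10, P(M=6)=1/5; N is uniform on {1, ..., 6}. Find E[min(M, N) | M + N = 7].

19/10

P(M + N = 7) = 1/6.
Summing min(M,N)·P(x,y) over outcomes with M + N = 7 gives 19/60.
E[min(M, N) | M + N = 7] = (19/60) / (1/6) = 19/10.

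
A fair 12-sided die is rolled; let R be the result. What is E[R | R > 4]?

17/2

Given R > 4, R is equally likely to be any of {5, 6, 7, 8, 9, 10, 11, 12}.
E[R | R > 4] = (5 + 6 + 7 + 8 + 9 + 10 + 11 + 12) / 8 = 17/2.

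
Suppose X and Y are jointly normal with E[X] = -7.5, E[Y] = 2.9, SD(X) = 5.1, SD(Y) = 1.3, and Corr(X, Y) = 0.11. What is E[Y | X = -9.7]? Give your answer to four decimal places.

2.8383

E[Y | X=x] = μ_Y + ρ(σ_Y/σ_X)(x − μ_X) for jointly normal variables.
E[Y | X=-9.7] = 2.9 + (0.11)·(1.3/5.1)·(-9.7 − (-7.5)) = 2.9 + (0.028039)·(-2.2) = 2.8383.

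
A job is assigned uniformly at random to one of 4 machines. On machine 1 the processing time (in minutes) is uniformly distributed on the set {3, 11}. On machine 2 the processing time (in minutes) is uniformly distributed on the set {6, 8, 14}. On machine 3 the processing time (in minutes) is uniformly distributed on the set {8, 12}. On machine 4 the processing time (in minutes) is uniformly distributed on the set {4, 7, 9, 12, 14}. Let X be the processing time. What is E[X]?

E[X | machine 1] = (3+11)/2 = 7.
E[X | machine 2] = (6+8+14)/3 = 28/3.
E[X | machine 3] = (8+12)/2 = 10.
E[X | machine 4] = (4+7+9+12+14)/5 = 46/5.
By the law of total expectation,
E[X] = (1/4)·(7) + (1/4)·(28/3) + (1/4)·(10) + (1/4)·(46/5) = 533/60.

533/60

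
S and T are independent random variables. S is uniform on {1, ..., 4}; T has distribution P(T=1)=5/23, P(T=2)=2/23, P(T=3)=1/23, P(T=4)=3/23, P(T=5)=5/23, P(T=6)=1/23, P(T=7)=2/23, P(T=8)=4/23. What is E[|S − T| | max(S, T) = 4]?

19/10

P(max(S, T) = 4) = 5/23.
Summing |S−T|·P(x,y) over outcomes with max(S, T) = 4 gives 19/46.
E[|S − T| | max(S, T) = 4] = (19/46) / (5/23) = 19/10.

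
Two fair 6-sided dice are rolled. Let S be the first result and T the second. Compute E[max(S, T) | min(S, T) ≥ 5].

23/4

Outcomes with min(S, T) ≥ 5: (5,5), (5,6), (6,5), (6,6), each with probability 1/36.
E[max(S, T) | min(S, T) ≥ 5] = (5 + 6 + 6 + 6) / 4 = 23/4.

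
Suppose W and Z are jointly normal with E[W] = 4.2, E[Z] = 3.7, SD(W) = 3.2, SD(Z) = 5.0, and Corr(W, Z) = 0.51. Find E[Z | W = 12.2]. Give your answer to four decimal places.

The regression of Z on W has slope ρ·σ_Z/σ_W and passes through (μ_W, μ_Z).
E[Z | W=12.2] = 3.7 + (0.51)·(5.0/3.2)·(12.2 − (4.2)) = 3.7 + (0.79688)·(8) = 10.0750.

10.0750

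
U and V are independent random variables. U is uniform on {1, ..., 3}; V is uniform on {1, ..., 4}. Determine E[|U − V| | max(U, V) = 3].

P(max(U, V) = 3) = 5/12.
Summing |U−V|·P(x,y) over outcomes with max(U, V) = 3 gives 1/2.
E[|U − V| | max(U, V) = 3] = (1/2) / (5/12) = 6/5.

6/5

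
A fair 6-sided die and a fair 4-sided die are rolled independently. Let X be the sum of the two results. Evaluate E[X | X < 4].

P(X < 4) = 1/8.
Σ over the event: 2·1/24 + 3·1/12 = 1/3.
E[X | X < 4] = (1/3) / (1/8) = 8/3.

8/3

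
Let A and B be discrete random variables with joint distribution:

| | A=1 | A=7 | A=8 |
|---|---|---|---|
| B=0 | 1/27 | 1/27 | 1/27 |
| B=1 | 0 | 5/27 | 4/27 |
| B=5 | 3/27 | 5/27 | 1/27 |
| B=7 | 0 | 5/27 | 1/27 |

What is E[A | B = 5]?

46/9

P(B = 5) = 1/3.
Σ A·P over the event = 1·(3/27) + 7·(5/27) + 8·(1/27) = 46/27.
E[A | B = 5] = (46/27) / (1/3) = 46/9.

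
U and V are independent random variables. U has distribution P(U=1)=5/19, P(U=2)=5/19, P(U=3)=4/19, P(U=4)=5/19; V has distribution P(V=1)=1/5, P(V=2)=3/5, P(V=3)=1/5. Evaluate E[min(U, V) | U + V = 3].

1

P(U + V = 3) = 4/19.
Summing min(U,V)·P(x,y) over outcomes with U + V = 3 gives 4/19.
E[min(U, V) | U + V = 3] = (4/19) / (4/19) = 1.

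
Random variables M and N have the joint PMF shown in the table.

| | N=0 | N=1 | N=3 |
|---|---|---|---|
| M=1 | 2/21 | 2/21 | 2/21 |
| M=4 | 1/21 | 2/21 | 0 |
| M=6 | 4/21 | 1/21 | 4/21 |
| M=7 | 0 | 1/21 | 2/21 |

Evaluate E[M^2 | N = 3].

P(N = 3) = 8/21.
Summing M^2·P(M=x,N=y) over the conditioning event gives 244/21.
E[M^2 | N = 3] = (244/21) / (8/21) = 61/2.

61/2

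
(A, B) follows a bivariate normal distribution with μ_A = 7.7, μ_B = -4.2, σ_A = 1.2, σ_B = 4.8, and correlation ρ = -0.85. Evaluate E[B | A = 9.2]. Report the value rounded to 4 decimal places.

-9.3000

The regression of B on A has slope ρ·σ_B/σ_A and passes through (μ_A, μ_B).
E[B | A=9.2] = -4.2 + (-0.85)·(4.8/1.2)·(9.2 − (7.7)) = -4.2 + (-3.4)·(1.5) = -9.3000.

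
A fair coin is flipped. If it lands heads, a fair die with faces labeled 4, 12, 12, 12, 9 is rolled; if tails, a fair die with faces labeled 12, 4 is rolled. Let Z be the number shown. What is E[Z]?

89/10

E[Z | heads] = (4+12+12+12+9)/5 = 49/5.
E[Z | tails] = (12+4)/2 = 8.
E[Z] = (1/2)·(49/5) + (1/2)·(8) = 89/10.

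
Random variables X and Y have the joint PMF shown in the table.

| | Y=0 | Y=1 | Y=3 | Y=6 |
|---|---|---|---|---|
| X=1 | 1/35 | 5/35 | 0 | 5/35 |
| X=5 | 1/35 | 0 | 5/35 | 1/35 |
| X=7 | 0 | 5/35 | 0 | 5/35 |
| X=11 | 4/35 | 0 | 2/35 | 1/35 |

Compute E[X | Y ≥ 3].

103/19

P(Y ≥ 3) = 19/35.
Σ X·P over the event = 1·(5/35) + 5·(5/35) + 5·(1/35) + 7·(5/35) + 11·(2/35) + 11·(1/35) = 103/35.
E[X | Y ≥ 3] = (103/35) / (19/35) = 103/19.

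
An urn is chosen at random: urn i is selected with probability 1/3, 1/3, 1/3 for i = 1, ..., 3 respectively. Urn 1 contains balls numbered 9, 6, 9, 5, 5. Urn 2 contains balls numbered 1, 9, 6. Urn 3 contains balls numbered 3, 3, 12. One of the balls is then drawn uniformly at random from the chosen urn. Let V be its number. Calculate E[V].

E[V | urn 1] = (9+6+9+5+5)/5 = 34/5.
E[V | urn 2] = (1+9+6)/3 = 16/3.
E[V | urn 3] = (3+3+12)/3 = 6.
E[V] = (1/3)·(34/5) + (1/3)·(16/3) + (1/3)·(6) = 272/45.

272/45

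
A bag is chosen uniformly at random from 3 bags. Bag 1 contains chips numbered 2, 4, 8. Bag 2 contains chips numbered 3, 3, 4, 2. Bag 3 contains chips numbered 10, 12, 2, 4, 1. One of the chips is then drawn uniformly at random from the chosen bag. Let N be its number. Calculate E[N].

E[N | bag 1] = (2+4+8)/3 = 14/3.
E[N | bag 2] = (3+3+4+2)/4 = 3.
E[N | bag 3] = (10+12+2+4+1)/5 = 29/5.
E[N] = (1/3)·(14/3) + (1/3)·(3) + (1/3)·(29/5) = 202/45.

202/45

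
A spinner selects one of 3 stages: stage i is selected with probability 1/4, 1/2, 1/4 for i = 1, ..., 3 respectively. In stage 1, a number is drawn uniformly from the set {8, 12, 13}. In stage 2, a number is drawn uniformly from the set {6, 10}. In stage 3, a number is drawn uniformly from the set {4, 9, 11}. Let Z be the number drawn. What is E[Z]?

35/4

E[Z | stage 1] = (8+12+13)/3 = 11.
E[Z | stage 2] = (6+10)/2 = 8.
E[Z | stage 3] = (4+9+11)/3 = 8.
E[Z] = (1/4)·(11) + (1/2)·(8) + (1/4)·(8) = 35/4.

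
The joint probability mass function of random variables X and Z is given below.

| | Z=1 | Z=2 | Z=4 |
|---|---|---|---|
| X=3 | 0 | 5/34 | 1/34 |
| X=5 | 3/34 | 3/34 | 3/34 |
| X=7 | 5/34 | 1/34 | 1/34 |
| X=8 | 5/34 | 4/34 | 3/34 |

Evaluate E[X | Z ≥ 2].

P(Z ≥ 2) = 21/34.
Σ X·P over the event = 3·(5/34) + 3·(1/34) + 5·(3/34) + 5·(3/34) + 7·(1/34) + 7·(1/34) + 8·(4/34) + 8·(3/34) = 59/17.
E[X | Z ≥ 2] = (59/17) / (21/34) = 118/21.

118/21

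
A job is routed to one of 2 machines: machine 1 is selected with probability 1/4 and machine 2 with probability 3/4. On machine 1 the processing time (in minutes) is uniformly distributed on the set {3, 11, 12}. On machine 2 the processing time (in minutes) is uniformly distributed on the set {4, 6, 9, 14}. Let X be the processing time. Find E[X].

401/48

E[X | machine 1] = (3+11+12)/3 = 26/3.
E[X | machine 2] = (4+6+9+14)/4 = 33/4.
By the law of total expectation,
E[X] = (1/4)·(26/3) + (3/4)·(33/4) = 401/48.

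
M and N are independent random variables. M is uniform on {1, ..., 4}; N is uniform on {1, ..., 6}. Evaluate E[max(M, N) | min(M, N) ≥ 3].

Outcomes with min(M, N) ≥ 3: (3,3), (3,4), (3,5), (3,6), (4,3), (4,4), (4,5), (4,6), each with probability 1/24.
E[max(M, N) | min(M, N) ≥ 3] = (3 + 4 + 5 + 6 + 4 + 4 + 5 + 6) / 8 = 37/8.

37/8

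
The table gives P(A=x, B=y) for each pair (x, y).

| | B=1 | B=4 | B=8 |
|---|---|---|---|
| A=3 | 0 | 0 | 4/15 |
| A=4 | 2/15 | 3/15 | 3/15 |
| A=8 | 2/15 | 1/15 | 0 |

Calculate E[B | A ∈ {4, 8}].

P(A ∈ {4, 8}) = 11/15.
Σ B·P over the event = 1·(2/15) + 4·(3/15) + 8·(3/15) + 1·(2/15) + 4·(1/15) = 44/15.
E[B | A ∈ {4, 8}] = (44/15) / (11/15) = 4.

4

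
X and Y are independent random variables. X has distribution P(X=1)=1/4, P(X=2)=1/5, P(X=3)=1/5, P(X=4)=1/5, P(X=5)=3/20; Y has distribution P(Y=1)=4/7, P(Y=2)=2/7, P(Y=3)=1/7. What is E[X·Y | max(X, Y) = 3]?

P(max(X, Y) = 3) = 37/140.
Summing XY·P(x,y) over outcomes with max(X, Y) = 3 gives 171/140.
E[X·Y | max(X, Y) = 3] = (171/140) / (37/140) = 171/37.

171/37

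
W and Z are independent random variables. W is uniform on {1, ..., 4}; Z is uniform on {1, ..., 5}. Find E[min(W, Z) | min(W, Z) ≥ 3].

10/3

Outcomes with min(W, Z) ≥ 3: (3,3), (3,4), (3,5), (4,3), (4,4), (4,5), each with probability 1/20.
E[min(W, Z) | min(W, Z) ≥ 3] = (3 + 3 + 3 + 3 + 4 + 4) / 6 = 10/3.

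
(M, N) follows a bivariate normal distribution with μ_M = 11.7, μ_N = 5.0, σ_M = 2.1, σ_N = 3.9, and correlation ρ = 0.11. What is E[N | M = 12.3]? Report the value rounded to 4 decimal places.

5.1226

For a bivariate normal, E[N | M=x] = μ_N + ρ·(σ_N/σ_M)·(x − μ_M).
E[N | M=12.3] = 5.0 + (0.11)·(3.9/2.1)·(12.3 − (11.7)) = 5.0 + (0.20429)·(0.6) = 5.1226.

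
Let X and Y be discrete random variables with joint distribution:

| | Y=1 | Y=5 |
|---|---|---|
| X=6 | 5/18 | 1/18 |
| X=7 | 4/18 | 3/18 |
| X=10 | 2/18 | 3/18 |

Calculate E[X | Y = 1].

78/11

P(Y = 1) = 11/18.
Summing X·P(X=x,Y=y) over the conditioning event gives 13/3.
E[X | Y = 1] = (13/3) / (11/18) = 78/11.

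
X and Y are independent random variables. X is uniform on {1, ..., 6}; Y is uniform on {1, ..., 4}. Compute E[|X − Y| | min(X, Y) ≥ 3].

Outcomes with min(X, Y) ≥ 3: (3,3), (3,4), (4,3), (4,4), (5,3), (5,4), (6,3), (6,4), each with probability 1/24.
E[|X − Y| | min(X, Y) ≥ 3] = (0 + 1 + 1 + 0 + 2 + 1 + 3 + 2) / 8 = 5/4.

5/4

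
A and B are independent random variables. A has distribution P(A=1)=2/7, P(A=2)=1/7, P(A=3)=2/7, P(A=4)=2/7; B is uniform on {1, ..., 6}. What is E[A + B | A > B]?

57/11

P(A > B) = 11/42.
Summing (A+B)·P(x,y) over outcomes with A > B gives 19/14.
E[A + B | A > B] = (19/14) / (11/42) = 57/11.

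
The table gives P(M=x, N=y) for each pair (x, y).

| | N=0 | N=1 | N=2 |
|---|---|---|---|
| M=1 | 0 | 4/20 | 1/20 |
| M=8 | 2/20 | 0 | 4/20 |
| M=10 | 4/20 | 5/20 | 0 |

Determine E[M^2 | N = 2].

P(N = 2) = 1/4.
Summing M^2·P(M=x,N=y) over the conditioning event gives 257/20.
E[M^2 | N = 2] = (257/20) / (1/4) = 257/5.

257/5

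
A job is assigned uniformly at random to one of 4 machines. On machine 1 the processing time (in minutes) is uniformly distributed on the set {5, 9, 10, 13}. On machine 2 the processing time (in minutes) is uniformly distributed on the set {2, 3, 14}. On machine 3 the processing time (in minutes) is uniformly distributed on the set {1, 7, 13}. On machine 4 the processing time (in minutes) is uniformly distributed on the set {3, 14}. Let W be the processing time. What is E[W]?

E[W | machine 1] = (5+9+10+13)/4 = 37/4.
E[W | machine 2] = (2+3+14)/3 = 19/3.
E[W | machine 3] = (1+7+13)/3 = 7.
E[W | machine 4] = (3+14)/2 = 17/2.
By the law of total expectation,
E[W] = (1/4)·(37/4) + (1/4)·(19/3) + (1/4)·(7) + (1/4)·(17/2) = 373/48.

373/48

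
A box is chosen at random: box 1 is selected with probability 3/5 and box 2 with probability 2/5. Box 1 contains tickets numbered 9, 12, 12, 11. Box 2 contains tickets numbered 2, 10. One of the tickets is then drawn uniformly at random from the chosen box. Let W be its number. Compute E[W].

9

E[W | box 1] = (9+12+12+11)/4 = 11.
E[W | box 2] = (2+10)/2 = 6.
E[W] = (3/5)·(11) + (2/5)·(6) = 9.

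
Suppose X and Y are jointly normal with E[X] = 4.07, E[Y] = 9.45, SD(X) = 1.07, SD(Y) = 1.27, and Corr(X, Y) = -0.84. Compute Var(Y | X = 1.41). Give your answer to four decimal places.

For a bivariate normal, Var(Y | X=x) = σ_Y²(1 − ρ²).
Var(Y | X=1.41) = (1.27)²·(1 − (-0.84)²) = 1.6129·0.2944 = 0.4748.

0.4748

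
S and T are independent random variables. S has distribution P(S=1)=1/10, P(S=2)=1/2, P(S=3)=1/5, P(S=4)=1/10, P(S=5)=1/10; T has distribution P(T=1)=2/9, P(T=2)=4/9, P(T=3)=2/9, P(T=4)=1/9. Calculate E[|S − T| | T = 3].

1

P(T = 3) = 2/9.
Summing |S−T|·P(x,y) over outcomes with T = 3 gives 2/9.
E[|S − T| | T = 3] = (2/9) / (2/9) = 1.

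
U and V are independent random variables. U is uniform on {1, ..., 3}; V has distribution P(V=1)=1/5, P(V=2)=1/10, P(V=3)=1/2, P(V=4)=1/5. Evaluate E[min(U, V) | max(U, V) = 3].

P(max(U, V) = 3) = 3/5.
Summing min(U,V)·P(x,y) over outcomes with max(U, V) = 3 gives 17/15.
E[min(U, V) | max(U, V) = 3] = (17/15) / (3/5) = 17/9.

17/9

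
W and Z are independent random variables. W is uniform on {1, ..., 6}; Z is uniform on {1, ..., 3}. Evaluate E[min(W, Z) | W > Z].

11/6

P(W > Z) = 2/3.
Summing min(W,Z)·P(x,y) over outcomes with W > Z gives 11/9.
E[min(W, Z) | W > Z] = (11/9) / (2/3) = 11/6.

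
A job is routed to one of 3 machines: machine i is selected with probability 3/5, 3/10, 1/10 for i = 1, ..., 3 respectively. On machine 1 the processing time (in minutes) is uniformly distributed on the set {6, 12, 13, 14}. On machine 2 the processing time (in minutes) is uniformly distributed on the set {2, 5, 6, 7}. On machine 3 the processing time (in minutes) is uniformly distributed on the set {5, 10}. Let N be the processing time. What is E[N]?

9

E[N | machine 1] = (6+12+13+14)/4 = 45/4.
E[N | machine 2] = (2+5+6+7)/4 = 5.
E[N | machine 3] = (5+10)/2 = 15/2.
By the law of total expectation,
E[N] = (3/5)·(45/4) + (3/10)·(5) + (1/10)·(15/2) = 9.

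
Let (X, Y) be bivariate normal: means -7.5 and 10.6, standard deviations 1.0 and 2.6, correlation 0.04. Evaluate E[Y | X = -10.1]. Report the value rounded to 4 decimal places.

E[Y | X=x] = μ_Y + ρ(σ_Y/σ_X)(x − μ_X) for jointly normal variables.
E[Y | X=-10.1] = 10.6 + (0.04)·(2.6/1.0)·(-10.1 − (-7.5)) = 10.6 + (0.104)·(-2.6) = 10.3296.

10.3296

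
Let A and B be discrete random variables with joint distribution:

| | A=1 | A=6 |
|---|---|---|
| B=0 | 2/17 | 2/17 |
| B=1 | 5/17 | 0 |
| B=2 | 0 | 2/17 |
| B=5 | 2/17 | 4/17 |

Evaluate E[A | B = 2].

6

P(B = 2) = 2/17.
Σ A·P over the event = 6·(2/17) = 12/17.
E[A | B = 2] = (12/17) / (2/17) = 6.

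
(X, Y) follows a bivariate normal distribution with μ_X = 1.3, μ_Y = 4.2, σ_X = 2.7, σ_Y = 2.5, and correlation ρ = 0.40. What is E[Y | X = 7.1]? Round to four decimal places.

6.3481

The regression of Y on X has slope ρ·σ_Y/σ_X and passes through (μ_X, μ_Y).
E[Y | X=7.1] = 4.2 + (0.40)·(2.5/2.7)·(7.1 − (1.3)) = 4.2 + (0.37037)·(5.8) = 6.3481.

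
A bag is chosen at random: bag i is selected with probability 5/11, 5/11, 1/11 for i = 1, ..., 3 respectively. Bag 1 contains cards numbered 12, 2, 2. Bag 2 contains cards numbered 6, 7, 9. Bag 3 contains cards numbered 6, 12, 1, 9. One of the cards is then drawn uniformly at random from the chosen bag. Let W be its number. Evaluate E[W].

211/33

E[W | bag 1] = (12+2+2)/3 = 16/3.
E[W | bag 2] = (6+7+9)/3 = 22/3.
E[W | bag 3] = (6+12+1+9)/4 = 7.
By the law of total expectation,
E[W] = (5/11)·(16/3) + (5/11)·(22/3) + (1/11)·(7) = 211/33.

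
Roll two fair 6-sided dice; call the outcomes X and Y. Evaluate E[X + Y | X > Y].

7

P(X > Y) = 5/12.
Summing (X+Y)·P(x,y) over outcomes with X > Y gives 35/12.
E[X + Y | X > Y] = (35/12) / (5/12) = 7.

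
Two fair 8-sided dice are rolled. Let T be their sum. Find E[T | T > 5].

P(T > 5) = 27/32.
E[T | T > 5] = (67/8) / (27/32) = 268/27.

268/27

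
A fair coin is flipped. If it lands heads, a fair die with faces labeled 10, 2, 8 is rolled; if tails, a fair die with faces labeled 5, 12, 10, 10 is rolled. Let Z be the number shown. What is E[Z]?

191/24

E[Z | heads] = (10+2+8)/3 = 20/3.
E[Z | tails] = (5+12+10+10)/4 = 37/4.
By the law of total expectation,
E[Z] = (1/2)·(20/3) + (1/2)·(37/4) = 191/24.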